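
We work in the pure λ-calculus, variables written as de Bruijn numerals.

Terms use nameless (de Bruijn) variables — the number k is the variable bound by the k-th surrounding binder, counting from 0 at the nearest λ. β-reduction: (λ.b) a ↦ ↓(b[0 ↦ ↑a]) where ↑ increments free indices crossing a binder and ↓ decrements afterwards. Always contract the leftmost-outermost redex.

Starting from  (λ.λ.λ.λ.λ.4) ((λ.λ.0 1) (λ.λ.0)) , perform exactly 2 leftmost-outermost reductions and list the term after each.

Answer: after 2 steps: λ.λ.λ.λ.λ.0 (λ.λ.0)

Derivation:
  start: (λ.λ.λ.λ.λ.4) ((λ.λ.0 1) (λ.λ.0))
  step 1: λ.λ.λ.λ.(λ.λ.0 1) (λ.λ.0)
  step 2: λ.λ.λ.λ.λ.0 (λ.λ.0)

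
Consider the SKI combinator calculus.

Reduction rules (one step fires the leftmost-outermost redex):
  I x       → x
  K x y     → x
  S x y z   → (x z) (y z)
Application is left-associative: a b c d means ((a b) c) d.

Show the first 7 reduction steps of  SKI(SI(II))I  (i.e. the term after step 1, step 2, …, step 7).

  start: SKI(SI(II))I
  [1] K(SI(II))(I(SI(II)))I
  [2] SI(II)I
  [3] II(III)
  [4] I(III)
  [5] III
  [6] II
  [7] I

Answer: after 7 steps: I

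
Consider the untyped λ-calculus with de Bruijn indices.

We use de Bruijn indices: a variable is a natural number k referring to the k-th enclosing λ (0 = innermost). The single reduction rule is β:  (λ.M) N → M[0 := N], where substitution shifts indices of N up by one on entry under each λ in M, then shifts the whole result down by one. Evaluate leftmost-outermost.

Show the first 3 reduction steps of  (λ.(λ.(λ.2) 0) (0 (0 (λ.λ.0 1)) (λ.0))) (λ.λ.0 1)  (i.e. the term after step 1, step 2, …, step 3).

Answer: after 3 steps: λ.λ.0 1

Working:
  start: (λ.(λ.(λ.2) 0) (0 (0 (λ.λ.0 1)) (λ.0))) (λ.λ.0 1)
  →1  (λ.(λ.λ.λ.0 1) 0) ((λ.λ.0 1) ((λ.λ.0 1) (λ.λ.0 1)) (λ.0))
  →2  (λ.λ.λ.0 1) ((λ.λ.0 1) ((λ.λ.0 1) (λ.λ.0 1)) (λ.0))
  →3  λ.λ.0 1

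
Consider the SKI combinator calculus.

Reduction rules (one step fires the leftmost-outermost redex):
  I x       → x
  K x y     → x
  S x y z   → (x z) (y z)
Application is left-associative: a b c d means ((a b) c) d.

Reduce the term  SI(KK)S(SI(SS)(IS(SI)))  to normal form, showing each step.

Answer: normal form = SK(S(SI)(SS(S(SI))))  (in 7 steps)

Derivation:
  start: SI(KK)S(SI(SS)(IS(SI)))
  →1  IS(KKS)(SI(SS)(IS(SI)))
  →2  S(KKS)(SI(SS)(IS(SI)))
  →3  SK(SI(SS)(IS(SI)))
  →4  SK(I(IS(SI))(SS(IS(SI))))
  →5  SK(IS(SI)(SS(IS(SI))))
  →6  SK(S(SI)(SS(IS(SI))))
  →7  SK(S(SI)(SS(S(SI))))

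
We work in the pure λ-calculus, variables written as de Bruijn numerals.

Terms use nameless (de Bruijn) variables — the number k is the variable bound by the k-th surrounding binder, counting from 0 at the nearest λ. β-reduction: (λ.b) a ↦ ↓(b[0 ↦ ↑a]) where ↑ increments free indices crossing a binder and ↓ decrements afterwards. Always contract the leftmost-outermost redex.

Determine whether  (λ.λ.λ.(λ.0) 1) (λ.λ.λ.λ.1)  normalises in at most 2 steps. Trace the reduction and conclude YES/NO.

  start: (λ.λ.λ.(λ.0) 1) (λ.λ.λ.λ.1)
  [1] λ.λ.(λ.0) 1
  [2] λ.λ.1

Answer: YES — reaches normal form λ.λ.1 in 2 ≤ 2 steps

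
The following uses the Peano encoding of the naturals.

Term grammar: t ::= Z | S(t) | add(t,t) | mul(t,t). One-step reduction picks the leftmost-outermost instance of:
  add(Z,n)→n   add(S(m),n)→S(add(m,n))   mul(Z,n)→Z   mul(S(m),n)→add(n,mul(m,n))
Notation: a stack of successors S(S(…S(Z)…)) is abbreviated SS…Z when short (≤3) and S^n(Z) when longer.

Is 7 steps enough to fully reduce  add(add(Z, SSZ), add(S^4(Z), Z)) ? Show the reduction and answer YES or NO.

Answer: NO — after 7 steps the term is S(S(S(S(S(add(SZ, Z)))))), not yet normal

Reduction:
  start: add(add(Z, SSZ), add(S^4(Z), Z))
  step 1: add(SSZ, add(S^4(Z), Z))
  step 2: S(add(SZ, add(S^4(Z), Z)))
  step 3: S(S(add(Z, add(S^4(Z), Z))))
  step 4: S(S(add(S^4(Z), Z)))
  step 5: S(S(S(add(SSSZ, Z))))
  step 6: S(S(S(S(add(SSZ, Z)))))
  step 7: S(S(S(S(S(add(SZ, Z))))))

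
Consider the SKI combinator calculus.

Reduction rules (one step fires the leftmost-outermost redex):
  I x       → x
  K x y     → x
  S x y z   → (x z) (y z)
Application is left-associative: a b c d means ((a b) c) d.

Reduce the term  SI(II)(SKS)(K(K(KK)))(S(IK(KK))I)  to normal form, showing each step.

  start: SI(II)(SKS)(K(K(KK)))(S(IK(KK))I)
  →1  I(SKS)(II(SKS))(K(K(KK)))(S(IK(KK))I)
  →2  SKS(II(SKS))(K(K(KK)))(S(IK(KK))I)
  →3  K(II(SKS))(S(II(SKS)))(K(K(KK)))(S(IK(KK))I)
  →4  II(SKS)(K(K(KK)))(S(IK(KK))I)
  →5  I(SKS)(K(K(KK)))(S(IK(KK))I)
  →6  SKS(K(K(KK)))(S(IK(KK))I)
  →7  K(K(K(KK)))(S(K(K(KK))))(S(IK(KK))I)
  →8  K(K(KK))(S(IK(KK))I)
  →9  K(KK)

Answer: normal form = K(KK)  (in 9 steps)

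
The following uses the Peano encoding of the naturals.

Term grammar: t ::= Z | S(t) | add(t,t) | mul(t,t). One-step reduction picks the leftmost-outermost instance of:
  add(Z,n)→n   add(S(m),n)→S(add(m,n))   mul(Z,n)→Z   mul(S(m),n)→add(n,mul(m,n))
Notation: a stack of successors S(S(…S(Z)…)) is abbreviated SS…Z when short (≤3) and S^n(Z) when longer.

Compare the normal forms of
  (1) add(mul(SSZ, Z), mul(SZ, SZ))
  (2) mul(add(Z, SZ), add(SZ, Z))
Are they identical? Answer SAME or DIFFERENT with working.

Term A:
  start: add(mul(SSZ, Z), mul(SZ, SZ))
  [1] add(add(Z, mul(SZ, Z)), mul(SZ, SZ))
  [2] add(mul(SZ, Z), mul(SZ, SZ))
  [3] add(add(Z, mul(Z, Z)), mul(SZ, SZ))
  [4] add(mul(Z, Z), mul(SZ, SZ))
  [5] add(Z, mul(SZ, SZ))
  [6] mul(SZ, SZ)
  [7] add(SZ, mul(Z, SZ))
  [8] S(add(Z, mul(Z, SZ)))
  [9] S(mul(Z, SZ))
  [10] SZ

Term B:
  start: mul(add(Z, SZ), add(SZ, Z))
  [1] mul(SZ, add(SZ, Z))
  [2] add(add(SZ, Z), mul(Z, add(SZ, Z)))
  [3] add(S(add(Z, Z)), mul(Z, add(SZ, Z)))
  [4] S(add(add(Z, Z), mul(Z, add(SZ, Z))))
  [5] S(add(Z, mul(Z, add(SZ, Z))))
  [6] S(mul(Z, add(SZ, Z)))
  [7] SZ

Answer: SAME — A ⇓ SZ, B ⇓ SZ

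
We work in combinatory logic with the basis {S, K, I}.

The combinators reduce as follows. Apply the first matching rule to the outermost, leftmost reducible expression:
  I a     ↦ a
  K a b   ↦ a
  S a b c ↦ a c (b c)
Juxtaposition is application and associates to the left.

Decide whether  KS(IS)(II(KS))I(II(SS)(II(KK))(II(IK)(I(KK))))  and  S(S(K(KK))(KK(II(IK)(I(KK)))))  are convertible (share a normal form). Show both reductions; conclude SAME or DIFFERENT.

Answer: SAME — A ⇓ S(S(K(KK))K), B ⇓ S(S(K(KK))K)

Working:
Term A:
  start: KS(IS)(II(KS))I(II(SS)(II(KK))(II(IK)(I(KK))))
  step 1: S(II(KS))I(II(SS)(II(KK))(II(IK)(I(KK))))
  step 2: II(KS)(II(SS)(II(KK))(II(IK)(I(KK))))(I(II(SS)(II(KK))(II(IK)(I(KK)))))
  step 3: I(KS)(II(SS)(II(KK))(II(IK)(I(KK))))(I(II(SS)(II(KK))(II(IK)(I(KK)))))
  step 4: KS(II(SS)(II(KK))(II(IK)(I(KK))))(I(II(SS)(II(KK))(II(IK)(I(KK)))))
  step 5: S(I(II(SS)(II(KK))(II(IK)(I(KK)))))
  step 6: S(II(SS)(II(KK))(II(IK)(I(KK))))
  step 7: S(I(SS)(II(KK))(II(IK)(I(KK))))
  step 8: S(SS(II(KK))(II(IK)(I(KK))))
  step 9: S(S(II(IK)(I(KK)))(II(KK)(II(IK)(I(KK)))))
  step 10: S(S(I(IK)(I(KK)))(II(KK)(II(IK)(I(KK)))))
  step 11: S(S(IK(I(KK)))(II(KK)(II(IK)(I(KK)))))
  step 12: S(S(K(I(KK)))(II(KK)(II(IK)(I(KK)))))
  step 13: S(S(K(KK))(II(KK)(II(IK)(I(KK)))))
  step 14: S(S(K(KK))(I(KK)(II(IK)(I(KK)))))
  step 15: S(S(K(KK))(KK(II(IK)(I(KK)))))
  step 16: S(S(K(KK))K)

Term B:
  start: S(S(K(KK))(KK(II(IK)(I(KK)))))
  step 1: S(S(K(KK))K)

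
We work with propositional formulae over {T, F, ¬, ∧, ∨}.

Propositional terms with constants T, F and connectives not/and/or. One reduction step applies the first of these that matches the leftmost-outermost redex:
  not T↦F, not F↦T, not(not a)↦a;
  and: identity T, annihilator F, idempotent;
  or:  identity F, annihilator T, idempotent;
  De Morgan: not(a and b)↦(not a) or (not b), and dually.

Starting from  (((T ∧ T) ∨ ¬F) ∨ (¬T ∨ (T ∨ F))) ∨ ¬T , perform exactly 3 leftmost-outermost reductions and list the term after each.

Answer: after 3 steps: T ∨ ¬T

Working:
  start: (((T ∧ T) ∨ ¬F) ∨ (¬T ∨ (T ∨ F))) ∨ ¬T
  [1] ((T ∨ ¬F) ∨ (¬T ∨ (T ∨ F))) ∨ ¬T
  [2] (T ∨ (¬T ∨ (T ∨ F))) ∨ ¬T
  [3] T ∨ ¬T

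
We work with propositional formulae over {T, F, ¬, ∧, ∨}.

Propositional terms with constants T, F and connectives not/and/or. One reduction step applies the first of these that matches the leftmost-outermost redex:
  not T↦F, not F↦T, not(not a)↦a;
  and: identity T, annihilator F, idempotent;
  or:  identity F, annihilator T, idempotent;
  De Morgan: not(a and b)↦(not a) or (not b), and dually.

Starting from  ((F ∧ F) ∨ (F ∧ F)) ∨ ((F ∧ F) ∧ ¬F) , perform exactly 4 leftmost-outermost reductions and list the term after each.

  start: ((F ∧ F) ∨ (F ∧ F)) ∨ ((F ∧ F) ∧ ¬F)
  [1] (F ∧ F) ∨ ((F ∧ F) ∧ ¬F)
  [2] F ∨ ((F ∧ F) ∧ ¬F)
  [3] (F ∧ F) ∧ ¬F
  [4] F ∧ ¬F

Answer: after 4 steps: F ∧ ¬F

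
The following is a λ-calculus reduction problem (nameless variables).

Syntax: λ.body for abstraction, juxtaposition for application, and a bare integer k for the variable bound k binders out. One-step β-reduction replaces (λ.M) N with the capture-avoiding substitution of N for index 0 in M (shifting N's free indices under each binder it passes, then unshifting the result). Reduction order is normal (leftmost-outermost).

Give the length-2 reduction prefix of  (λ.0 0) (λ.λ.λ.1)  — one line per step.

Answer: after 2 steps: λ.λ.1

Derivation:
  start: (λ.0 0) (λ.λ.λ.1)
  [1] (λ.λ.λ.1) (λ.λ.λ.1)
  [2] λ.λ.1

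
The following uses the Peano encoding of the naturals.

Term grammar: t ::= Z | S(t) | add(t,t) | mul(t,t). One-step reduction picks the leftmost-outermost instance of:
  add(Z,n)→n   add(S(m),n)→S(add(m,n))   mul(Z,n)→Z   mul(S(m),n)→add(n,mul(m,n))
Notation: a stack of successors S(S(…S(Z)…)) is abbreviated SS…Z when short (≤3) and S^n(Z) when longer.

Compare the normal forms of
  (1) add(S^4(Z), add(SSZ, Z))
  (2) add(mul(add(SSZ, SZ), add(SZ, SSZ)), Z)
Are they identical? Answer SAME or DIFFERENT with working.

Term A:
  start: add(S^4(Z), add(SSZ, Z))
  [1] S(add(SSSZ, add(SSZ, Z)))
  [2] S(S(add(SSZ, add(SSZ, Z))))
  [3] S(S(S(add(SZ, add(SSZ, Z)))))
  [4] S(S(S(S(add(Z, add(SSZ, Z))))))
  [5] S(S(S(S(add(SSZ, Z)))))
  [6] S(S(S(S(S(add(SZ, Z))))))
  [7] S(S(S(S(S(S(add(Z, Z)))))))
  [8] S^6(Z)

Term B:
  start: add(mul(add(SSZ, SZ), add(SZ, SSZ)), Z)
  [1] add(mul(S(add(SZ, SZ)), add(SZ, SSZ)), Z)
  [2] add(add(add(SZ, SSZ), mul(add(SZ, SZ), add(SZ, SSZ))), Z)
  [3] add(add(S(add(Z, SSZ)), mul(add(SZ, SZ), add(SZ, SSZ))), Z)
  [4] add(S(add(add(Z, SSZ), mul(add(SZ, SZ), add(SZ, SSZ)))), Z)
  [5] S(add(add(add(Z, SSZ), mul(add(SZ, SZ), add(SZ, SSZ))), Z))
  [6] S(add(add(SSZ, mul(add(SZ, SZ), add(SZ, SSZ))), Z))
  [7] S(add(S(add(SZ, mul(add(SZ, SZ), add(SZ, SSZ)))), Z))
  [8] S(S(add(add(SZ, mul(add(SZ, SZ), add(SZ, SSZ))), Z)))
  [9] S(S(add(S(add(Z, mul(add(SZ, SZ), add(SZ, SSZ)))), Z)))
  [10] S(S(S(add(add(Z, mul(add(SZ, SZ), add(SZ, SSZ))), Z))))
  [11] S(S(S(add(mul(add(SZ, SZ), add(SZ, SSZ)), Z))))
  [12] S(S(S(add(mul(S(add(Z, SZ)), add(SZ, SSZ)), Z))))
  [13] S(S(S(add(add(add(SZ, SSZ), mul(add(Z, SZ), add(SZ, SSZ))), Z))))
  [14] S(S(S(add(add(S(add(Z, SSZ)), mul(add(Z, SZ), add(SZ, SSZ))), Z))))
  [15] S(S(S(add(S(add(add(Z, SSZ), mul(add(Z, SZ), add(SZ, SSZ)))), Z))))
  [16] S(S(S(S(add(add(add(Z, SSZ), mul(add(Z, SZ), add(SZ, SSZ))), Z)))))
  [17] S(S(S(S(add(add(SSZ, mul(add(Z, SZ), add(SZ, SSZ))), Z)))))
  [18] S(S(S(S(add(S(add(SZ, mul(add(Z, SZ), add(SZ, SSZ)))), Z)))))
  [19] S(S(S(S(S(add(add(SZ, mul(add(Z, SZ), add(SZ, SSZ))), Z))))))
  [20] S(S(S(S(S(add(S(add(Z, mul(add(Z, SZ), add(SZ, SSZ)))), Z))))))
  [21] S(S(S(S(S(S(add(add(Z, mul(add(Z, SZ), add(SZ, SSZ))), Z)))))))
  [22] S(S(S(S(S(S(add(mul(add(Z, SZ), add(SZ, SSZ)), Z)))))))
  [23] S(S(S(S(S(S(add(mul(SZ, add(SZ, SSZ)), Z)))))))
  [24] S(S(S(S(S(S(add(add(add(SZ, SSZ), mul(Z, add(SZ, SSZ))), Z)))))))
  [25] S(S(S(S(S(S(add(add(S(add(Z, SSZ)), mul(Z, add(SZ, SSZ))), Z)))))))
  [26] S(S(S(S(S(S(add(S(add(add(Z, SSZ), mul(Z, add(SZ, SSZ)))), Z)))))))
  [27] S(S(S(S(S(S(S(add(add(add(Z, SSZ), mul(Z, add(SZ, SSZ))), Z))))))))
  [28] S(S(S(S(S(S(S(add(add(SSZ, mul(Z, add(SZ, SSZ))), Z))))))))
  [29] S(S(S(S(S(S(S(add(S(add(SZ, mul(Z, add(SZ, SSZ)))), Z))))))))
  [30] S(S(S(S(S(S(S(S(add(add(SZ, mul(Z, add(SZ, SSZ))), Z)))))))))
  [31] S(S(S(S(S(S(S(S(add(S(add(Z, mul(Z, add(SZ, SSZ)))), Z)))))))))
  [32] S(S(S(S(S(S(S(S(S(add(add(Z, mul(Z, add(SZ, SSZ))), Z))))))))))
  [33] S(S(S(S(S(S(S(S(S(add(mul(Z, add(SZ, SSZ)), Z))))))))))
  [34] S(S(S(S(S(S(S(S(S(add(Z, Z))))))))))
  [35] S^9(Z)

Answer: DIFFERENT — A ⇓ S^6(Z), B ⇓ S^9(Z)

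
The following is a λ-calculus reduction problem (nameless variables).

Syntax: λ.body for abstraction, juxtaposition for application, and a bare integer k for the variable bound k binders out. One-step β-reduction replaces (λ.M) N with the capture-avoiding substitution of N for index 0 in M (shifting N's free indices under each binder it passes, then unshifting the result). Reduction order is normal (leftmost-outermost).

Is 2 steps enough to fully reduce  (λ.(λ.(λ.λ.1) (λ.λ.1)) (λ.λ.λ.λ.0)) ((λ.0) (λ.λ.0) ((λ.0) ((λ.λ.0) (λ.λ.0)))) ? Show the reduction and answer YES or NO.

Answer: NO — after 2 steps the term is (λ.λ.1) (λ.λ.1), not yet normal

Reduction:
  start: (λ.(λ.(λ.λ.1) (λ.λ.1)) (λ.λ.λ.λ.0)) ((λ.0) (λ.λ.0) ((λ.0) ((λ.λ.0) (λ.λ.0))))
  step 1: (λ.(λ.λ.1) (λ.λ.1)) (λ.λ.λ.λ.0)
  step 2: (λ.λ.1) (λ.λ.1)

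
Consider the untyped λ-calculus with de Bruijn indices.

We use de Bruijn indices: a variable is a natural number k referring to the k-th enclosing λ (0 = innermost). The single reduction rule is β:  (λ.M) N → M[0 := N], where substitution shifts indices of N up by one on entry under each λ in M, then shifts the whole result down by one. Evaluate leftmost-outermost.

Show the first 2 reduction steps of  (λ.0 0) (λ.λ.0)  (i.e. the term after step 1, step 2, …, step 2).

Answer: after 2 steps: λ.0

Reduction:
  start: (λ.0 0) (λ.λ.0)
  →1  (λ.λ.0) (λ.λ.0)
  →2  λ.0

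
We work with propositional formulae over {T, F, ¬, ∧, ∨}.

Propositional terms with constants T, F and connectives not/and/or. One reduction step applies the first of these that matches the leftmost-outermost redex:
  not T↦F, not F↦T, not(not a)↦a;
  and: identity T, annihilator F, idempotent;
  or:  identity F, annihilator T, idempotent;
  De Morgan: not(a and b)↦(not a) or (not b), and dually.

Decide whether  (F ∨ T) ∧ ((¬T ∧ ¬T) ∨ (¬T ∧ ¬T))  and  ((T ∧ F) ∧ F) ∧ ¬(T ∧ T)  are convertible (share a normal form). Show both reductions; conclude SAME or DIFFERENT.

Answer: SAME — A ⇓ F, B ⇓ F

Reduction:
Term A:
  start: (F ∨ T) ∧ ((¬T ∧ ¬T) ∨ (¬T ∧ ¬T))
  [1] T ∧ ((¬T ∧ ¬T) ∨ (¬T ∧ ¬T))
  [2] (¬T ∧ ¬T) ∨ (¬T ∧ ¬T)
  [3] ¬T ∧ ¬T
  [4] ¬T
  [5] F

Term B:
  start: ((T ∧ F) ∧ F) ∧ ¬(T ∧ T)
  [1] F ∧ ¬(T ∧ T)
  [2] F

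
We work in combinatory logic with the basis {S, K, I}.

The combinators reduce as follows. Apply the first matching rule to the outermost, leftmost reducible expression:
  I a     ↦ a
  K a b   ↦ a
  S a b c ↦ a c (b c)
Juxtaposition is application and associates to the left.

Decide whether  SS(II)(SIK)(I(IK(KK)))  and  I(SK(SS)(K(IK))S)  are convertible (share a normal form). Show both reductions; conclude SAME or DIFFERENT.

Term A:
  start: SS(II)(SIK)(I(IK(KK)))
  →1  S(SIK)(II(SIK))(I(IK(KK)))
  →2  SIK(I(IK(KK)))(II(SIK)(I(IK(KK))))
  →3  I(I(IK(KK)))(K(I(IK(KK))))(II(SIK)(I(IK(KK))))
  →4  I(IK(KK))(K(I(IK(KK))))(II(SIK)(I(IK(KK))))
  →5  IK(KK)(K(I(IK(KK))))(II(SIK)(I(IK(KK))))
  →6  K(KK)(K(I(IK(KK))))(II(SIK)(I(IK(KK))))
  →7  KK(II(SIK)(I(IK(KK))))
  →8  K

Term B:
  start: I(SK(SS)(K(IK))S)
  →1  SK(SS)(K(IK))S
  →2  K(K(IK))(SS(K(IK)))S
  →3  K(IK)S
  →4  IK
  →5  K

Answer: SAME — A ⇓ K, B ⇓ K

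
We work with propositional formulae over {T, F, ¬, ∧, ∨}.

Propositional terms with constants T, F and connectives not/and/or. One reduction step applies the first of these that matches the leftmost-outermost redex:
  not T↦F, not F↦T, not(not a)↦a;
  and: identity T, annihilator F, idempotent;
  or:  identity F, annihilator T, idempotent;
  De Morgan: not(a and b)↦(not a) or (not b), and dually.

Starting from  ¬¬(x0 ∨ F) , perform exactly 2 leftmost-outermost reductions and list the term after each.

  start: ¬¬(x0 ∨ F)
  step 1: x0 ∨ F
  step 2: x0

Answer: after 2 steps: x0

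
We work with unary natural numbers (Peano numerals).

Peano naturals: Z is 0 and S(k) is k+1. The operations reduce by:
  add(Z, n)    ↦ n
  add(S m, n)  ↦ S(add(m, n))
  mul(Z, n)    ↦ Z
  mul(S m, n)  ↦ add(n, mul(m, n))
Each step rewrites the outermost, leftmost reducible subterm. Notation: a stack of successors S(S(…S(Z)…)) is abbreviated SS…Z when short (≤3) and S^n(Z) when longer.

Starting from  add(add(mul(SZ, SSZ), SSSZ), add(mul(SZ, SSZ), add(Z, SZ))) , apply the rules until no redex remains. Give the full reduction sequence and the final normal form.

  start: add(add(mul(SZ, SSZ), SSSZ), add(mul(SZ, SSZ), add(Z, SZ)))
  [1] add(add(add(SSZ, mul(Z, SSZ)), SSSZ), add(mul(SZ, SSZ), add(Z, SZ)))
  [2] add(add(S(add(SZ, mul(Z, SSZ))), SSSZ), add(mul(SZ, SSZ), add(Z, SZ)))
  [3] add(S(add(add(SZ, mul(Z, SSZ)), SSSZ)), add(mul(SZ, SSZ), add(Z, SZ)))
  [4] S(add(add(add(SZ, mul(Z, SSZ)), SSSZ), add(mul(SZ, SSZ), add(Z, SZ))))
  [5] S(add(add(S(add(Z, mul(Z, SSZ))), SSSZ), add(mul(SZ, SSZ), add(Z, SZ))))
  [6] S(add(S(add(add(Z, mul(Z, SSZ)), SSSZ)), add(mul(SZ, SSZ), add(Z, SZ))))
  [7] S(S(add(add(add(Z, mul(Z, SSZ)), SSSZ), add(mul(SZ, SSZ), add(Z, SZ)))))
  [8] S(S(add(add(mul(Z, SSZ), SSSZ), add(mul(SZ, SSZ), add(Z, SZ)))))
  [9] S(S(add(add(Z, SSSZ), add(mul(SZ, SSZ), add(Z, SZ)))))
  [10] S(S(add(SSSZ, add(mul(SZ, SSZ), add(Z, SZ)))))
  [11] S(S(S(add(SSZ, add(mul(SZ, SSZ), add(Z, SZ))))))
  [12] S(S(S(S(add(SZ, add(mul(SZ, SSZ), add(Z, SZ)))))))
  [13] S(S(S(S(S(add(Z, add(mul(SZ, SSZ), add(Z, SZ))))))))
  [14] S(S(S(S(S(add(mul(SZ, SSZ), add(Z, SZ)))))))
  [15] S(S(S(S(S(add(add(SSZ, mul(Z, SSZ)), add(Z, SZ)))))))
  [16] S(S(S(S(S(add(S(add(SZ, mul(Z, SSZ))), add(Z, SZ)))))))
  [17] S(S(S(S(S(S(add(add(SZ, mul(Z, SSZ)), add(Z, SZ))))))))
  [18] S(S(S(S(S(S(add(S(add(Z, mul(Z, SSZ))), add(Z, SZ))))))))
  [19] S(S(S(S(S(S(S(add(add(Z, mul(Z, SSZ)), add(Z, SZ)))))))))
  [20] S(S(S(S(S(S(S(add(mul(Z, SSZ), add(Z, SZ)))))))))
  [21] S(S(S(S(S(S(S(add(Z, add(Z, SZ)))))))))
  [22] S(S(S(S(S(S(S(add(Z, SZ))))))))
  [23] S^8(Z)

Answer: normal form = S^8(Z)  (in 23 steps)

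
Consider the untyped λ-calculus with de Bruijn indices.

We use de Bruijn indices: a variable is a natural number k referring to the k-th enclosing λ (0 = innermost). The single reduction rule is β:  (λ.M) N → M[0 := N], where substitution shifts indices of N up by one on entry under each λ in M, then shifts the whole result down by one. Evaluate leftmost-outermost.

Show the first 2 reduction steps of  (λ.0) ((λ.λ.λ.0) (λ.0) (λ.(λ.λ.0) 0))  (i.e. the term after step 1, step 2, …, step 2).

Answer: after 2 steps: (λ.λ.0) (λ.(λ.λ.0) 0)

Working:
  start: (λ.0) ((λ.λ.λ.0) (λ.0) (λ.(λ.λ.0) 0))
  step 1: (λ.λ.λ.0) (λ.0) (λ.(λ.λ.0) 0)
  step 2: (λ.λ.0) (λ.(λ.λ.0) 0)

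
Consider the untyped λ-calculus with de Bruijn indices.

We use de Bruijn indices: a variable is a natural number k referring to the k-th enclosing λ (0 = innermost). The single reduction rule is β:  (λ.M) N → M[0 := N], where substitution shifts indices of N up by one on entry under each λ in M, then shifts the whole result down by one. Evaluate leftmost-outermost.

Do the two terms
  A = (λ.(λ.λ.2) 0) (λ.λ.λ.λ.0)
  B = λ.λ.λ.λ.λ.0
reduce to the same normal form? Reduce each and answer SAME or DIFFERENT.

Answer: SAME — A ⇓ λ.λ.λ.λ.λ.0, B ⇓ λ.λ.λ.λ.λ.0

Reduction:
Term A:
  start: (λ.(λ.λ.2) 0) (λ.λ.λ.λ.0)
  →1  (λ.λ.λ.λ.λ.λ.0) (λ.λ.λ.λ.0)
  →2  λ.λ.λ.λ.λ.0

Term B:
  start: λ.λ.λ.λ.λ.0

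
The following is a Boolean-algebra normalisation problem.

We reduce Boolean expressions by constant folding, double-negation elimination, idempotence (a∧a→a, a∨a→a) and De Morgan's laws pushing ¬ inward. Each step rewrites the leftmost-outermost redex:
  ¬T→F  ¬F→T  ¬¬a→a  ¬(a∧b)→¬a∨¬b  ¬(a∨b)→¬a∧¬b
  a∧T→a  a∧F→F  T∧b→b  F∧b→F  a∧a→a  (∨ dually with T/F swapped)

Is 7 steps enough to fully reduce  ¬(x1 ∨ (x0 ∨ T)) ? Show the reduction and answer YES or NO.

Answer: YES — reaches normal form F in 5 ≤ 7 steps

Working:
  start: ¬(x1 ∨ (x0 ∨ T))
  [1] ¬x1 ∧ ¬(x0 ∨ T)
  [2] ¬x1 ∧ (¬x0 ∧ ¬T)
  [3] ¬x1 ∧ (¬x0 ∧ F)
  [4] ¬x1 ∧ F
  [5] F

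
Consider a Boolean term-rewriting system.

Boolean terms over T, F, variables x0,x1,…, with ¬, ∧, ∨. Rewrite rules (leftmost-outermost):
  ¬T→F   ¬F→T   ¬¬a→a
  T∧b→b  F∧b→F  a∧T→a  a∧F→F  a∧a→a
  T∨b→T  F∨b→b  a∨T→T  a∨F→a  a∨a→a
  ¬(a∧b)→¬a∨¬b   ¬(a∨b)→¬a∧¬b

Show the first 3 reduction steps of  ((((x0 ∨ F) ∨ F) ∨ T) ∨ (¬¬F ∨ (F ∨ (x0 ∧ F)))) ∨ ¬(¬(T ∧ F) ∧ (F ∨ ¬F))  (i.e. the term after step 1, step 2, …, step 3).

  start: ((((x0 ∨ F) ∨ F) ∨ T) ∨ (¬¬F ∨ (F ∨ (x0 ∧ F)))) ∨ ¬(¬(T ∧ F) ∧ (F ∨ ¬F))
  →1  (T ∨ (¬¬F ∨ (F ∨ (x0 ∧ F)))) ∨ ¬(¬(T ∧ F) ∧ (F ∨ ¬F))
  →2  T ∨ ¬(¬(T ∧ F) ∧ (F ∨ ¬F))
  →3  T

Answer: after 3 steps: T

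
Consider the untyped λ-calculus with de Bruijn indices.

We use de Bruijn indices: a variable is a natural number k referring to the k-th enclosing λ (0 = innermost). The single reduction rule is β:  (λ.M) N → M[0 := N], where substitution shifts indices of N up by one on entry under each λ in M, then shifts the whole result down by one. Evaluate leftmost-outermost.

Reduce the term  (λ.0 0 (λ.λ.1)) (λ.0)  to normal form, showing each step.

Answer: normal form = λ.λ.1  (in 3 steps)

Derivation:
  start: (λ.0 0 (λ.λ.1)) (λ.0)
  →1  (λ.0) (λ.0) (λ.λ.1)
  →2  (λ.0) (λ.λ.1)
  →3  λ.λ.1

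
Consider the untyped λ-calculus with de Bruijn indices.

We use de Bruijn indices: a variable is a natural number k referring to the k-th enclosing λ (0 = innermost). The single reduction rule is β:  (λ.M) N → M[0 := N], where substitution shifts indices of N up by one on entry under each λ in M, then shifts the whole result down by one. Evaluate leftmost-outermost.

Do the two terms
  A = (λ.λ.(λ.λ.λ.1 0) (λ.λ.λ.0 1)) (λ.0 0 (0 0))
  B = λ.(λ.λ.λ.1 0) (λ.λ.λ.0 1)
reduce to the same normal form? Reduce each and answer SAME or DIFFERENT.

Answer: SAME — A ⇓ λ.λ.λ.1 0, B ⇓ λ.λ.λ.1 0

Derivation:
Term A:
  start: (λ.λ.(λ.λ.λ.1 0) (λ.λ.λ.0 1)) (λ.0 0 (0 0))
  →1  λ.(λ.λ.λ.1 0) (λ.λ.λ.0 1)
  →2  λ.λ.λ.1 0

Term B:
  start: λ.(λ.λ.λ.1 0) (λ.λ.λ.0 1)
  →1  λ.λ.λ.1 0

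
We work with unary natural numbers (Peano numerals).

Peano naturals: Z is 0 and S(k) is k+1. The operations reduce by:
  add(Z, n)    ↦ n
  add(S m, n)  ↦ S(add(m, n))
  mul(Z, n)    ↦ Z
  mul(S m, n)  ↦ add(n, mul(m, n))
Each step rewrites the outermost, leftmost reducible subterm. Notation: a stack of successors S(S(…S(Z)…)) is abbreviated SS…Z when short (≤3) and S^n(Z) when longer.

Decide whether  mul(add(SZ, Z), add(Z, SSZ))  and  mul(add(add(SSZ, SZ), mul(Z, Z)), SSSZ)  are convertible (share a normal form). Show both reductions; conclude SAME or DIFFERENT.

Answer: DIFFERENT — A ⇓ SSZ, B ⇓ S^9(Z)

Derivation:
Term A:
  start: mul(add(SZ, Z), add(Z, SSZ))
  [1] mul(S(add(Z, Z)), add(Z, SSZ))
  [2] add(add(Z, SSZ), mul(add(Z, Z), add(Z, SSZ)))
  [3] add(SSZ, mul(add(Z, Z), add(Z, SSZ)))
  [4] S(add(SZ, mul(add(Z, Z), add(Z, SSZ))))
  [5] S(S(add(Z, mul(add(Z, Z), add(Z, SSZ)))))
  [6] S(S(mul(add(Z, Z), add(Z, SSZ))))
  [7] S(S(mul(Z, add(Z, SSZ))))
  [8] SSZ

Term B:
  start: mul(add(add(SSZ, SZ), mul(Z, Z)), SSSZ)
  [1] mul(add(S(add(SZ, SZ)), mul(Z, Z)), SSSZ)
  [2] mul(S(add(add(SZ, SZ), mul(Z, Z))), SSSZ)
  [3] add(SSSZ, mul(add(add(SZ, SZ), mul(Z, Z)), SSSZ))
  [4] S(add(SSZ, mul(add(add(SZ, SZ), mul(Z, Z)), SSSZ)))
  [5] S(S(add(SZ, mul(add(add(SZ, SZ), mul(Z, Z)), SSSZ))))
  [6] S(S(S(add(Z, mul(add(add(SZ, SZ), mul(Z, Z)), SSSZ)))))
  [7] S(S(S(mul(add(add(SZ, SZ), mul(Z, Z)), SSSZ))))
  [8] S(S(S(mul(add(S(add(Z, SZ)), mul(Z, Z)), SSSZ))))
  [9] S(S(S(mul(S(add(add(Z, SZ), mul(Z, Z))), SSSZ))))
  [10] S(S(S(add(SSSZ, mul(add(add(Z, SZ), mul(Z, Z)), SSSZ)))))
  [11] S(S(S(S(add(SSZ, mul(add(add(Z, SZ), mul(Z, Z)), SSSZ))))))
  [12] S(S(S(S(S(add(SZ, mul(add(add(Z, SZ), mul(Z, Z)), SSSZ)))))))
  [13] S(S(S(S(S(S(add(Z, mul(add(add(Z, SZ), mul(Z, Z)), SSSZ))))))))
  [14] S(S(S(S(S(S(mul(add(add(Z, SZ), mul(Z, Z)), SSSZ)))))))
  [15] S(S(S(S(S(S(mul(add(SZ, mul(Z, Z)), SSSZ)))))))
  [16] S(S(S(S(S(S(mul(S(add(Z, mul(Z, Z))), SSSZ)))))))
  [17] S(S(S(S(S(S(add(SSSZ, mul(add(Z, mul(Z, Z)), SSSZ))))))))
  [18] S(S(S(S(S(S(S(add(SSZ, mul(add(Z, mul(Z, Z)), SSSZ)))))))))
  [19] S(S(S(S(S(S(S(S(add(SZ, mul(add(Z, mul(Z, Z)), SSSZ))))))))))
  [20] S(S(S(S(S(S(S(S(S(add(Z, mul(add(Z, mul(Z, Z)), SSSZ)))))))))))
  [21] S(S(S(S(S(S(S(S(S(mul(add(Z, mul(Z, Z)), SSSZ))))))))))
  [22] S(S(S(S(S(S(S(S(S(mul(mul(Z, Z), SSSZ))))))))))
  [23] S(S(S(S(S(S(S(S(S(mul(Z, SSSZ))))))))))
  [24] S^9(Z)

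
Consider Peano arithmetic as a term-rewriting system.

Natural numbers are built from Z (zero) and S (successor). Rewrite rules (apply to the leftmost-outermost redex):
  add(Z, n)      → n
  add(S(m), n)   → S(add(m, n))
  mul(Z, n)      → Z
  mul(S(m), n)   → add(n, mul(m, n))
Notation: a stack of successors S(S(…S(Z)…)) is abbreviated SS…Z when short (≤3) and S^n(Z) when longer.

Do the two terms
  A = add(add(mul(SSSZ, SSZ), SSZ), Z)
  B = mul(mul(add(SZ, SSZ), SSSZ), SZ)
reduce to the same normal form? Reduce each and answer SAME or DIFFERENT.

Answer: DIFFERENT — A ⇓ S^8(Z), B ⇓ S^9(Z)

Reduction:
Term A:
  start: add(add(mul(SSSZ, SSZ), SSZ), Z)
  [1] add(add(add(SSZ, mul(SSZ, SSZ)), SSZ), Z)
  [2] add(add(S(add(SZ, mul(SSZ, SSZ))), SSZ), Z)
  [3] add(S(add(add(SZ, mul(SSZ, SSZ)), SSZ)), Z)
  [4] S(add(add(add(SZ, mul(SSZ, SSZ)), SSZ), Z))
  [5] S(add(add(S(add(Z, mul(SSZ, SSZ))), SSZ), Z))
  [6] S(add(S(add(add(Z, mul(SSZ, SSZ)), SSZ)), Z))
  [7] S(S(add(add(add(Z, mul(SSZ, SSZ)), SSZ), Z)))
  [8] S(S(add(add(mul(SSZ, SSZ), SSZ), Z)))
  [9] S(S(add(add(add(SSZ, mul(SZ, SSZ)), SSZ), Z)))
  [10] S(S(add(add(S(add(SZ, mul(SZ, SSZ))), SSZ), Z)))
  [11] S(S(add(S(add(add(SZ, mul(SZ, SSZ)), SSZ)), Z)))
  [12] S(S(S(add(add(add(SZ, mul(SZ, SSZ)), SSZ), Z))))
  [13] S(S(S(add(add(S(add(Z, mul(SZ, SSZ))), SSZ), Z))))
  [14] S(S(S(add(S(add(add(Z, mul(SZ, SSZ)), SSZ)), Z))))
  [15] S(S(S(S(add(add(add(Z, mul(SZ, SSZ)), SSZ), Z)))))
  [16] S(S(S(S(add(add(mul(SZ, SSZ), SSZ), Z)))))
  [17] S(S(S(S(add(add(add(SSZ, mul(Z, SSZ)), SSZ), Z)))))
  [18] S(S(S(S(add(add(S(add(SZ, mul(Z, SSZ))), SSZ), Z)))))
  [19] S(S(S(S(add(S(add(add(SZ, mul(Z, SSZ)), SSZ)), Z)))))
  [20] S(S(S(S(S(add(add(add(SZ, mul(Z, SSZ)), SSZ), Z))))))
  [21] S(S(S(S(S(add(add(S(add(Z, mul(Z, SSZ))), SSZ), Z))))))
  [22] S(S(S(S(S(add(S(add(add(Z, mul(Z, SSZ)), SSZ)), Z))))))
  [23] S(S(S(S(S(S(add(add(add(Z, mul(Z, SSZ)), SSZ), Z)))))))
  [24] S(S(S(S(S(S(add(add(mul(Z, SSZ), SSZ), Z)))))))
  [25] S(S(S(S(S(S(add(add(Z, SSZ), Z)))))))
  [26] S(S(S(S(S(S(add(SSZ, Z)))))))
  [27] S(S(S(S(S(S(S(add(SZ, Z))))))))
  [28] S(S(S(S(S(S(S(S(add(Z, Z)))))))))
  [29] S^8(Z)

Term B:
  start: mul(mul(add(SZ, SSZ), SSSZ), SZ)
  [1] mul(mul(S(add(Z, SSZ)), SSSZ), SZ)
  [2] mul(add(SSSZ, mul(add(Z, SSZ), SSSZ)), SZ)
  [3] mul(S(add(SSZ, mul(add(Z, SSZ), SSSZ))), SZ)
  [4] add(SZ, mul(add(SSZ, mul(add(Z, SSZ), SSSZ)), SZ))
  [5] S(add(Z, mul(add(SSZ, mul(add(Z, SSZ), SSSZ)), SZ)))
  [6] S(mul(add(SSZ, mul(add(Z, SSZ), SSSZ)), SZ))
  [7] S(mul(S(add(SZ, mul(add(Z, SSZ), SSSZ))), SZ))
  [8] S(add(SZ, mul(add(SZ, mul(add(Z, SSZ), SSSZ)), SZ)))
  [9] S(S(add(Z, mul(add(SZ, mul(add(Z, SSZ), SSSZ)), SZ))))
  [10] S(S(mul(add(SZ, mul(add(Z, SSZ), SSSZ)), SZ)))
  [11] S(S(mul(S(add(Z, mul(add(Z, SSZ), SSSZ))), SZ)))
  [12] S(S(add(SZ, mul(add(Z, mul(add(Z, SSZ), SSSZ)), SZ))))
  [13] S(S(S(add(Z, mul(add(Z, mul(add(Z, SSZ), SSSZ)), SZ)))))
  [14] S(S(S(mul(add(Z, mul(add(Z, SSZ), SSSZ)), SZ))))
  [15] S(S(S(mul(mul(add(Z, SSZ), SSSZ), SZ))))
  [16] S(S(S(mul(mul(SSZ, SSSZ), SZ))))
  [17] S(S(S(mul(add(SSSZ, mul(SZ, SSSZ)), SZ))))
  [18] S(S(S(mul(S(add(SSZ, mul(SZ, SSSZ))), SZ))))
  [19] S(S(S(add(SZ, mul(add(SSZ, mul(SZ, SSSZ)), SZ)))))
  [20] S(S(S(S(add(Z, mul(add(SSZ, mul(SZ, SSSZ)), SZ))))))
  [21] S(S(S(S(mul(add(SSZ, mul(SZ, SSSZ)), SZ)))))
  [22] S(S(S(S(mul(S(add(SZ, mul(SZ, SSSZ))), SZ)))))
  [23] S(S(S(S(add(SZ, mul(add(SZ, mul(SZ, SSSZ)), SZ))))))
  [24] S(S(S(S(S(add(Z, mul(add(SZ, mul(SZ, SSSZ)), SZ)))))))
  [25] S(S(S(S(S(mul(add(SZ, mul(SZ, SSSZ)), SZ))))))
  [26] S(S(S(S(S(mul(S(add(Z, mul(SZ, SSSZ))), SZ))))))
  [27] S(S(S(S(S(add(SZ, mul(add(Z, mul(SZ, SSSZ)), SZ)))))))
  [28] S(S(S(S(S(S(add(Z, mul(add(Z, mul(SZ, SSSZ)), SZ))))))))
  [29] S(S(S(S(S(S(mul(add(Z, mul(SZ, SSSZ)), SZ)))))))
  [30] S(S(S(S(S(S(mul(mul(SZ, SSSZ), SZ)))))))
  [31] S(S(S(S(S(S(mul(add(SSSZ, mul(Z, SSSZ)), SZ)))))))
  [32] S(S(S(S(S(S(mul(S(add(SSZ, mul(Z, SSSZ))), SZ)))))))
  [33] S(S(S(S(S(S(add(SZ, mul(add(SSZ, mul(Z, SSSZ)), SZ))))))))
  [34] S(S(S(S(S(S(S(add(Z, mul(add(SSZ, mul(Z, SSSZ)), SZ)))))))))
  [35] S(S(S(S(S(S(S(mul(add(SSZ, mul(Z, SSSZ)), SZ))))))))
  [36] S(S(S(S(S(S(S(mul(S(add(SZ, mul(Z, SSSZ))), SZ))))))))
  [37] S(S(S(S(S(S(S(add(SZ, mul(add(SZ, mul(Z, SSSZ)), SZ)))))))))
  [38] S(S(S(S(S(S(S(S(add(Z, mul(add(SZ, mul(Z, SSSZ)), SZ))))))))))
  [39] S(S(S(S(S(S(S(S(mul(add(SZ, mul(Z, SSSZ)), SZ)))))))))
  [40] S(S(S(S(S(S(S(S(mul(S(add(Z, mul(Z, SSSZ))), SZ)))))))))
  [41] S(S(S(S(S(S(S(S(add(SZ, mul(add(Z, mul(Z, SSSZ)), SZ))))))))))
  [42] S(S(S(S(S(S(S(S(S(add(Z, mul(add(Z, mul(Z, SSSZ)), SZ)))))))))))
  [43] S(S(S(S(S(S(S(S(S(mul(add(Z, mul(Z, SSSZ)), SZ))))))))))
  [44] S(S(S(S(S(S(S(S(S(mul(mul(Z, SSSZ), SZ))))))))))
  [45] S(S(S(S(S(S(S(S(S(mul(Z, SZ))))))))))
  [46] S^9(Z)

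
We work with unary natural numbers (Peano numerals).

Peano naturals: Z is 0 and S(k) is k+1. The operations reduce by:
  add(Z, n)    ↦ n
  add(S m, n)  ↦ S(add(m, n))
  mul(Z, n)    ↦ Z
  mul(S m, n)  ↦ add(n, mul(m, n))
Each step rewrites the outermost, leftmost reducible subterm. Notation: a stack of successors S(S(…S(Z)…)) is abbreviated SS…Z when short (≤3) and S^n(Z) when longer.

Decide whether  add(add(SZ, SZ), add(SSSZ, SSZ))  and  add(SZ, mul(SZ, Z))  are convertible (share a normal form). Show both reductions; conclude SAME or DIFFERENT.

Term A:
  start: add(add(SZ, SZ), add(SSSZ, SSZ))
  step 1: add(S(add(Z, SZ)), add(SSSZ, SSZ))
  step 2: S(add(add(Z, SZ), add(SSSZ, SSZ)))
  step 3: S(add(SZ, add(SSSZ, SSZ)))
  step 4: S(S(add(Z, add(SSSZ, SSZ))))
  step 5: S(S(add(SSSZ, SSZ)))
  step 6: S(S(S(add(SSZ, SSZ))))
  step 7: S(S(S(S(add(SZ, SSZ)))))
  step 8: S(S(S(S(S(add(Z, SSZ))))))
  step 9: S^7(Z)

Term B:
  start: add(SZ, mul(SZ, Z))
  step 1: S(add(Z, mul(SZ, Z)))
  step 2: S(mul(SZ, Z))
  step 3: S(add(Z, mul(Z, Z)))
  step 4: S(mul(Z, Z))
  step 5: SZ

Answer: DIFFERENT — A ⇓ S^7(Z), B ⇓ SZ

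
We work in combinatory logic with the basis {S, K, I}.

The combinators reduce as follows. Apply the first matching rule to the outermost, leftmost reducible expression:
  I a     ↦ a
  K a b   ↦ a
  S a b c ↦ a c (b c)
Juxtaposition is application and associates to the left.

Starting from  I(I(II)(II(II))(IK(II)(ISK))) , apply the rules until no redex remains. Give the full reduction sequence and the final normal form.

Answer: normal form = I  (in 11 steps)

Derivation:
  start: I(I(II)(II(II))(IK(II)(ISK)))
  step 1: I(II)(II(II))(IK(II)(ISK))
  step 2: II(II(II))(IK(II)(ISK))
  step 3: I(II(II))(IK(II)(ISK))
  step 4: II(II)(IK(II)(ISK))
  step 5: I(II)(IK(II)(ISK))
  step 6: II(IK(II)(ISK))
  step 7: I(IK(II)(ISK))
  step 8: IK(II)(ISK)
  step 9: K(II)(ISK)
  step 10: II
  step 11: I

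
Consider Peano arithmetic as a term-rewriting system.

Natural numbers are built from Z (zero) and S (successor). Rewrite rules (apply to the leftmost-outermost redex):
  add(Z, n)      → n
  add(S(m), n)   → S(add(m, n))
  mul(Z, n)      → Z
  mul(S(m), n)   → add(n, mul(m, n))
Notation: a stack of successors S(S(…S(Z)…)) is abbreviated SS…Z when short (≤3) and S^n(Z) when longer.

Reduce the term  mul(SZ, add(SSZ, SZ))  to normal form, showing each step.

  start: mul(SZ, add(SSZ, SZ))
  [1] add(add(SSZ, SZ), mul(Z, add(SSZ, SZ)))
  [2] add(S(add(SZ, SZ)), mul(Z, add(SSZ, SZ)))
  [3] S(add(add(SZ, SZ), mul(Z, add(SSZ, SZ))))
  [4] S(add(S(add(Z, SZ)), mul(Z, add(SSZ, SZ))))
  [5] S(S(add(add(Z, SZ), mul(Z, add(SSZ, SZ)))))
  [6] S(S(add(SZ, mul(Z, add(SSZ, SZ)))))
  [7] S(S(S(add(Z, mul(Z, add(SSZ, SZ))))))
  [8] S(S(S(mul(Z, add(SSZ, SZ)))))
  [9] SSSZ

Answer: normal form = SSSZ  (in 9 steps)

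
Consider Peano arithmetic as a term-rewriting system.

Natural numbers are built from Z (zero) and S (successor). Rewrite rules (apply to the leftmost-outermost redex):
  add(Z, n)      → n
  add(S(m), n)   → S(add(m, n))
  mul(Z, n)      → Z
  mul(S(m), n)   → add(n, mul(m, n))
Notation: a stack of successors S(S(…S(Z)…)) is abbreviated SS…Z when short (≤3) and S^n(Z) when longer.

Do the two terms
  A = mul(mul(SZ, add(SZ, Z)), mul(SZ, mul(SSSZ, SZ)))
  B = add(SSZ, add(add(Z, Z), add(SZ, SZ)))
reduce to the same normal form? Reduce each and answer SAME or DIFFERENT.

Term A:
  start: mul(mul(SZ, add(SZ, Z)), mul(SZ, mul(SSSZ, SZ)))
  [1] mul(add(add(SZ, Z), mul(Z, add(SZ, Z))), mul(SZ, mul(SSSZ, SZ)))
  [2] mul(add(S(add(Z, Z)), mul(Z, add(SZ, Z))), mul(SZ, mul(SSSZ, SZ)))
  [3] mul(S(add(add(Z, Z), mul(Z, add(SZ, Z)))), mul(SZ, mul(SSSZ, SZ)))
  [4] add(mul(SZ, mul(SSSZ, SZ)), mul(add(add(Z, Z), mul(Z, add(SZ, Z))), mul(SZ, mul(SSSZ, SZ))))
  [5] add(add(mul(SSSZ, SZ), mul(Z, mul(SSSZ, SZ))), mul(add(add(Z, Z), mul(Z, add(SZ, Z))), mul(SZ, mul(SSSZ, SZ))))
  [6] add(add(add(SZ, mul(SSZ, SZ)), mul(Z, mul(SSSZ, SZ))), mul(add(add(Z, Z), mul(Z, add(SZ, Z))), mul(SZ, mul(SSSZ, SZ))))
  [7] add(add(S(add(Z, mul(SSZ, SZ))), mul(Z, mul(SSSZ, SZ))), mul(add(add(Z, Z), mul(Z, add(SZ, Z))), mul(SZ, mul(SSSZ, SZ))))
  [8] add(S(add(add(Z, mul(SSZ, SZ)), mul(Z, mul(SSSZ, SZ)))), mul(add(add(Z, Z), mul(Z, add(SZ, Z))), mul(SZ, mul(SSSZ, SZ))))
  [9] S(add(add(add(Z, mul(SSZ, SZ)), mul(Z, mul(SSSZ, SZ))), mul(add(add(Z, Z), mul(Z, add(SZ, Z))), mul(SZ, mul(SSSZ, SZ)))))
  [10] S(add(add(mul(SSZ, SZ), mul(Z, mul(SSSZ, SZ))), mul(add(add(Z, Z), mul(Z, add(SZ, Z))), mul(SZ, mul(SSSZ, SZ)))))
  [11] S(add(add(add(SZ, mul(SZ, SZ)), mul(Z, mul(SSSZ, SZ))), mul(add(add(Z, Z), mul(Z, add(SZ, Z))), mul(SZ, mul(SSSZ, SZ)))))
  [12] S(add(add(S(add(Z, mul(SZ, SZ))), mul(Z, mul(SSSZ, SZ))), mul(add(add(Z, Z), mul(Z, add(SZ, Z))), mul(SZ, mul(SSSZ, SZ)))))
  [13] S(add(S(add(add(Z, mul(SZ, SZ)), mul(Z, mul(SSSZ, SZ)))), mul(add(add(Z, Z), mul(Z, add(SZ, Z))), mul(SZ, mul(SSSZ, SZ)))))
  [14] S(S(add(add(add(Z, mul(SZ, SZ)), mul(Z, mul(SSSZ, SZ))), mul(add(add(Z, Z), mul(Z, add(SZ, Z))), mul(SZ, mul(SSSZ, SZ))))))
  [15] S(S(add(add(mul(SZ, SZ), mul(Z, mul(SSSZ, SZ))), mul(add(add(Z, Z), mul(Z, add(SZ, Z))), mul(SZ, mul(SSSZ, SZ))))))
  [16] S(S(add(add(add(SZ, mul(Z, SZ)), mul(Z, mul(SSSZ, SZ))), mul(add(add(Z, Z), mul(Z, add(SZ, Z))), mul(SZ, mul(SSSZ, SZ))))))
  [17] S(S(add(add(S(add(Z, mul(Z, SZ))), mul(Z, mul(SSSZ, SZ))), mul(add(add(Z, Z), mul(Z, add(SZ, Z))), mul(SZ, mul(SSSZ, SZ))))))
  [18] S(S(add(S(add(add(Z, mul(Z, SZ)), mul(Z, mul(SSSZ, SZ)))), mul(add(add(Z, Z), mul(Z, add(SZ, Z))), mul(SZ, mul(SSSZ, SZ))))))
  [19] S(S(S(add(add(add(Z, mul(Z, SZ)), mul(Z, mul(SSSZ, SZ))), mul(add(add(Z, Z), mul(Z, add(SZ, Z))), mul(SZ, mul(SSSZ, SZ)))))))
  [20] S(S(S(add(add(mul(Z, SZ), mul(Z, mul(SSSZ, SZ))), mul(add(add(Z, Z), mul(Z, add(SZ, Z))), mul(SZ, mul(SSSZ, SZ)))))))
  [21] S(S(S(add(add(Z, mul(Z, mul(SSSZ, SZ))), mul(add(add(Z, Z), mul(Z, add(SZ, Z))), mul(SZ, mul(SSSZ, SZ)))))))
  [22] S(S(S(add(mul(Z, mul(SSSZ, SZ)), mul(add(add(Z, Z), mul(Z, add(SZ, Z))), mul(SZ, mul(SSSZ, SZ)))))))
  [23] S(S(S(add(Z, mul(add(add(Z, Z), mul(Z, add(SZ, Z))), mul(SZ, mul(SSSZ, SZ)))))))
  [24] S(S(S(mul(add(add(Z, Z), mul(Z, add(SZ, Z))), mul(SZ, mul(SSSZ, SZ))))))
  [25] S(S(S(mul(add(Z, mul(Z, add(SZ, Z))), mul(SZ, mul(SSSZ, SZ))))))
  [26] S(S(S(mul(mul(Z, add(SZ, Z)), mul(SZ, mul(SSSZ, SZ))))))
  [27] S(S(S(mul(Z, mul(SZ, mul(SSSZ, SZ))))))
  [28] SSSZ

Term B:
  start: add(SSZ, add(add(Z, Z), add(SZ, SZ)))
  [1] S(add(SZ, add(add(Z, Z), add(SZ, SZ))))
  [2] S(S(add(Z, add(add(Z, Z), add(SZ, SZ)))))
  [3] S(S(add(add(Z, Z), add(SZ, SZ))))
  [4] S(S(add(Z, add(SZ, SZ))))
  [5] S(S(add(SZ, SZ)))
  [6] S(S(S(add(Z, SZ))))
  [7] S^4(Z)

Answer: DIFFERENT — A ⇓ SSSZ, B ⇓ S^4(Z)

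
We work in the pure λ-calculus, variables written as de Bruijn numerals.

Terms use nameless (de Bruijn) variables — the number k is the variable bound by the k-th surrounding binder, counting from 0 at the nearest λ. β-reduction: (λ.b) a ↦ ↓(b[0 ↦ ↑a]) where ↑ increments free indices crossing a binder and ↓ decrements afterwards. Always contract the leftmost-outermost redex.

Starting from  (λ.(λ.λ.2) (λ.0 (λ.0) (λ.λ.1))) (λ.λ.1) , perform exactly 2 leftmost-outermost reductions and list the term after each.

  start: (λ.(λ.λ.2) (λ.0 (λ.0) (λ.λ.1))) (λ.λ.1)
  step 1: (λ.λ.λ.λ.1) (λ.0 (λ.0) (λ.λ.1))
  step 2: λ.λ.λ.1

Answer: after 2 steps: λ.λ.λ.1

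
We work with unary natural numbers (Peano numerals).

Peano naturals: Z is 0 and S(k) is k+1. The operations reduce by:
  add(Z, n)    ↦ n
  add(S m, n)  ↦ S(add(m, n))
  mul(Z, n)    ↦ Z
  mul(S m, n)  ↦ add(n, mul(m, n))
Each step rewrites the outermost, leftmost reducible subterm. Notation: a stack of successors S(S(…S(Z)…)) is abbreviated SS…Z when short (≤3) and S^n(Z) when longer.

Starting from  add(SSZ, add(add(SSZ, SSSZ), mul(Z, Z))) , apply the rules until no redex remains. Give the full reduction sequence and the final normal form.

  start: add(SSZ, add(add(SSZ, SSSZ), mul(Z, Z)))
  step 1: S(add(SZ, add(add(SSZ, SSSZ), mul(Z, Z))))
  step 2: S(S(add(Z, add(add(SSZ, SSSZ), mul(Z, Z)))))
  step 3: S(S(add(add(SSZ, SSSZ), mul(Z, Z))))
  step 4: S(S(add(S(add(SZ, SSSZ)), mul(Z, Z))))
  step 5: S(S(S(add(add(SZ, SSSZ), mul(Z, Z)))))
  step 6: S(S(S(add(S(add(Z, SSSZ)), mul(Z, Z)))))
  step 7: S(S(S(S(add(add(Z, SSSZ), mul(Z, Z))))))
  step 8: S(S(S(S(add(SSSZ, mul(Z, Z))))))
  step 9: S(S(S(S(S(add(SSZ, mul(Z, Z)))))))
  step 10: S(S(S(S(S(S(add(SZ, mul(Z, Z))))))))
  step 11: S(S(S(S(S(S(S(add(Z, mul(Z, Z)))))))))
  step 12: S(S(S(S(S(S(S(mul(Z, Z))))))))
  step 13: S^7(Z)

Answer: normal form = S^7(Z)  (in 13 steps)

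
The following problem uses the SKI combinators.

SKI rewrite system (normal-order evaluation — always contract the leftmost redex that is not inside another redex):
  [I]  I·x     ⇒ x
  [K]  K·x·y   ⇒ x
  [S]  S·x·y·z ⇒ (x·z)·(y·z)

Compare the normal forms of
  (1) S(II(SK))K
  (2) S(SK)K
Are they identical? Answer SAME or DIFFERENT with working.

Term A:
  start: S(II(SK))K
  step 1: S(I(SK))K
  step 2: S(SK)K

Term B:
  start: S(SK)K

Answer: SAME — A ⇓ S(SK)K, B ⇓ S(SK)K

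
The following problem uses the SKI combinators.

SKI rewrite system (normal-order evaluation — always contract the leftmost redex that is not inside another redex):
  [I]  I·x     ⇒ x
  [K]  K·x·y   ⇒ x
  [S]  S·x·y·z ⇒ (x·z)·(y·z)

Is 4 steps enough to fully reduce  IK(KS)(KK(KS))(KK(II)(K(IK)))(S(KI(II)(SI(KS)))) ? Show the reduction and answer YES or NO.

Answer: NO — after 4 steps the term is S(S(I(SI(KS)))), not yet normal

Derivation:
  start: IK(KS)(KK(KS))(KK(II)(K(IK)))(S(KI(II)(SI(KS))))
  →1  K(KS)(KK(KS))(KK(II)(K(IK)))(S(KI(II)(SI(KS))))
  →2  KS(KK(II)(K(IK)))(S(KI(II)(SI(KS))))
  →3  S(S(KI(II)(SI(KS))))
  →4  S(S(I(SI(KS))))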